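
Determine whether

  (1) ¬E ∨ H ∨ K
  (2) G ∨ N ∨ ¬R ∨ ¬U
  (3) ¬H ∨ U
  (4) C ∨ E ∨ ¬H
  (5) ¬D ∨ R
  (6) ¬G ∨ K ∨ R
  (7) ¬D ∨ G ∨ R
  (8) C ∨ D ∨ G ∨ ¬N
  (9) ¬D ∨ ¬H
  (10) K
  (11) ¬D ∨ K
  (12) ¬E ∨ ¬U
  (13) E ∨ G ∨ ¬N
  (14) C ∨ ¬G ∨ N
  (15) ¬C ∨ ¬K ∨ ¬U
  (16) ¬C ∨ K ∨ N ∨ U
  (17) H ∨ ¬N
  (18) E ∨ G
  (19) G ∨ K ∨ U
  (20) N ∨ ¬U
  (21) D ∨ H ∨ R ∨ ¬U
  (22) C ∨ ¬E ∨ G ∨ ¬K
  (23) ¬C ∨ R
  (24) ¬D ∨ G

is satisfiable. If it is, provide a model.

Unit clause (K) forces K = True.
Try H = True:
  (¬H ∨ U) forces U = True.
  (¬D ∨ ¬H) forces D = False.
  (¬E ∨ ¬U) forces E = False.
  (C ∨ E ∨ ¬H) forces C = True.
  clause (¬C ∨ ¬K ∨ ¬U) is falsified — backtrack.
So H = False.
  then (H ∨ ¬N) forces N = False.
  then (N ∨ ¬U) forces U = False.
Set G = True.
  then (C ∨ ¬G ∨ N) forces C = True.
  then (¬C ∨ R) forces R = True.
Set D = True.
Set E = False.
All clauses satisfied.

H=F, K=T, N=F, U=F, G=T, D=T, C=T, R=T, E=F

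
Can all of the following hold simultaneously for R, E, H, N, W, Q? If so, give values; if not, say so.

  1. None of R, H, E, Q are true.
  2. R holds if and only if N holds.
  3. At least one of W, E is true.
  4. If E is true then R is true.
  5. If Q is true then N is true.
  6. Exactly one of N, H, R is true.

Unsatisfiable — no assignment works.

Case N = True:
  (1) forces R = False.
  Constraint (2) is violated (R=F, N=T) — contradiction.
Case N = False:
  (1) forces R = False.
  (1) forces H = False.
  Constraint (6) is violated (N=F, H=F, R=F) — contradiction.
Both cases fail — unsatisfiable.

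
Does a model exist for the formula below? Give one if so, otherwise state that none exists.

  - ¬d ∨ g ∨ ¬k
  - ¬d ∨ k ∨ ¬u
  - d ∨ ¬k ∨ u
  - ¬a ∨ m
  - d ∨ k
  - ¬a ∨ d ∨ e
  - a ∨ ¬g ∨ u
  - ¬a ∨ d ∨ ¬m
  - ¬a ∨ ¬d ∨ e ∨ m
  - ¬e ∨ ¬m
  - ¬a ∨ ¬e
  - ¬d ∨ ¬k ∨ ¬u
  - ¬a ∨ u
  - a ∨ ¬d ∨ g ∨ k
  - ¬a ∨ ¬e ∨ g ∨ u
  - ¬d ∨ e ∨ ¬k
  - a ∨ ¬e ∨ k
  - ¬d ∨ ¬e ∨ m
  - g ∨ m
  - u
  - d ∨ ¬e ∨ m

Unit clause (u) forces u = True.
Set g = True.
Try a = True:
  (¬a ∨ m) forces m = True.
  (¬a ∨ d ∨ ¬m) forces d = True.
  (¬d ∨ k ∨ ¬u) forces k = True.
  clause (¬d ∨ ¬k ∨ ¬u) is falsified — backtrack.
So a = False.
Set m = True.
  then (¬e ∨ ¬m) forces e = False.
Set d = False.
  then (d ∨ k) forces k = True.
All clauses satisfied.

g: True, a: False, u: True, m: True, d: False, k: True, e: False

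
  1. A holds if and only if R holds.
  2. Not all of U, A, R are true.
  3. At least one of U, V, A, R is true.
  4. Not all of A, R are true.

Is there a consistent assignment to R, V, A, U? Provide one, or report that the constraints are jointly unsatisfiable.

R = False, V = True, A = False, U = True

  (1) A=F, R=F — same ✓
  (2) {U, A, R}: 1/3 true — not all ✓
  (3) {U, V, A, R}: 2 true — at least one ✓
  (4) {A, R}: 0/2 true — not all ✓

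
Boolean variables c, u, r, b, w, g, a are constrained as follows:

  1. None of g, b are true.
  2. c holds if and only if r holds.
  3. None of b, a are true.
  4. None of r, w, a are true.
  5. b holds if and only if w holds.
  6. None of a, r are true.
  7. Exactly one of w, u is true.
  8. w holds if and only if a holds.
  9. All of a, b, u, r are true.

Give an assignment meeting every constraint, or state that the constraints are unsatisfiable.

Case r = True:
  Constraint (4) is violated (r=T) — contradiction.
Case r = False:
  Constraint (9) is violated (r=F) — contradiction.
Both cases fail — unsatisfiable.

The formula is unsatisfiable.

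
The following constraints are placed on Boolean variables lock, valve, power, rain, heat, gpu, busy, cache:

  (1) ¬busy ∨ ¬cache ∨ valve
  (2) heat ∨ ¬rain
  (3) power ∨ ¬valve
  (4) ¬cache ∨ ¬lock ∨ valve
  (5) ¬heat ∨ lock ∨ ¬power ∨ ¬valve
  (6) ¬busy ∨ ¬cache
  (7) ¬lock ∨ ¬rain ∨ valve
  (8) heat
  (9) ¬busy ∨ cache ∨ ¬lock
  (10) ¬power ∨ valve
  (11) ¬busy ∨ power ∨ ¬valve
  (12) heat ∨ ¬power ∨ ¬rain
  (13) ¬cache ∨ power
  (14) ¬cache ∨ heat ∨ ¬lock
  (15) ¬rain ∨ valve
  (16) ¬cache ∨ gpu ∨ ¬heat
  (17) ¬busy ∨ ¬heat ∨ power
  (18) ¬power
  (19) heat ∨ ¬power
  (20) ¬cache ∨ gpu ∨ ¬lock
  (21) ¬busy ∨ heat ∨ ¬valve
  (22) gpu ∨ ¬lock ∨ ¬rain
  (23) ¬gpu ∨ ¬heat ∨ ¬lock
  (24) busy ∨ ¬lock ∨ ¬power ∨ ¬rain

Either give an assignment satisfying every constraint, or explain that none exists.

lock=F; valve=F; power=F; rain=F; heat=T; gpu=T; busy=F; cache=F

Unit clause (heat) forces heat = True.
Unit clause (¬power) forces power = False.
In (power ∨ ¬valve) only ¬valve is left, so valve = False.
In (¬cache ∨ power) only ¬cache is left, so cache = False.
In (¬rain ∨ valve) only ¬rain is left, so rain = False.
In (¬busy ∨ ¬heat ∨ power) only ¬busy is left, so busy = False.
Set lock = False.
Set gpu = True.
All clauses satisfied.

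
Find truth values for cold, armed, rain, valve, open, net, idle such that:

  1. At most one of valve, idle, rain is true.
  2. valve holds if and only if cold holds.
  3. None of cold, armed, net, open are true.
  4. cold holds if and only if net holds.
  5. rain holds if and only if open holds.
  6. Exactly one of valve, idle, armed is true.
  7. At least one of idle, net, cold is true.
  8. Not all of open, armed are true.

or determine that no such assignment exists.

cold = False; armed = False; rain = False; valve = False; open = False; net = False; idle = True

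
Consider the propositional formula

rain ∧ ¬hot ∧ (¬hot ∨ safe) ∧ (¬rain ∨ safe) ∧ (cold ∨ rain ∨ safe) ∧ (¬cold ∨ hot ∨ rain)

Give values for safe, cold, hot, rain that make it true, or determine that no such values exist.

Unit clause (rain) forces rain = True.
Unit clause (¬hot) forces hot = False.
In (¬rain ∨ safe) only safe is left, so safe = True.
Set cold = True.
All clauses satisfied.

safe = True, cold = True, hot = False, rain = True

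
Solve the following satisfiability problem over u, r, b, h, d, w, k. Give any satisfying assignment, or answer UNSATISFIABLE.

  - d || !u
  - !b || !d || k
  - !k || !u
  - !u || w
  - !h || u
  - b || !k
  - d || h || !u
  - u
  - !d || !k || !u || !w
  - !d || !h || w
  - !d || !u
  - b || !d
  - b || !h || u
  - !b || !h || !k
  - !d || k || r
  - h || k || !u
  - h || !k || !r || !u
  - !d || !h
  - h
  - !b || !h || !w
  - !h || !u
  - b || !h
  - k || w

Case u = True:
  (d || !u) forces d = True.
  Clause (!d || !u) is falsified — contradiction.
Case u = False:
  Clause (u) is falsified — contradiction.
Both cases fail, so the formula is unsatisfiable.

UNSATISFIABLE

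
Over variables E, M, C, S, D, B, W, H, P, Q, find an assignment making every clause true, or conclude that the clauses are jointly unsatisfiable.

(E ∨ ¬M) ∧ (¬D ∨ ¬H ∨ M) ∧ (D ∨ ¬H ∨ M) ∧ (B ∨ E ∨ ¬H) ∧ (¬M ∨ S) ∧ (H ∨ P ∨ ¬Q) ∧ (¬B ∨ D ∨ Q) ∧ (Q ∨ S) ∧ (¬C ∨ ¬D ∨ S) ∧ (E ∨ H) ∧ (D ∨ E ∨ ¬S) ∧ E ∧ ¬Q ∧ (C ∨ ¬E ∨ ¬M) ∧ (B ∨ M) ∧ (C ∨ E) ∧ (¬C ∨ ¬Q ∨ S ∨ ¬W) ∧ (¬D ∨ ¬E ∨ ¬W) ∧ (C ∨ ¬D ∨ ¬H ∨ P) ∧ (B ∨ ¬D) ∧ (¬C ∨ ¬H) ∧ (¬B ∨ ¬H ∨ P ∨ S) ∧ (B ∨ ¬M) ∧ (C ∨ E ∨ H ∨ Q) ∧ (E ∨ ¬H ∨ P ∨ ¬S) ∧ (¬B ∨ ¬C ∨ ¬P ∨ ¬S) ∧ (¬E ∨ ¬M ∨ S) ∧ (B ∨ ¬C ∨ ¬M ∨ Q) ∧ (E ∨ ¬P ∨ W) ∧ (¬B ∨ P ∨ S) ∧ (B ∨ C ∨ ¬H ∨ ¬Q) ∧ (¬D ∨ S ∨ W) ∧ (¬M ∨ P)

Unit clause (E) forces E = True.
Unit clause (¬Q) forces Q = False.
In (Q ∨ S) only S is left, so S = True.
Set M = False.
  then (B ∨ M) forces B = True.
  then (¬B ∨ D ∨ Q) forces D = True.
  then (¬D ∨ ¬E ∨ ¬W) forces W = False.
  then (¬D ∨ ¬H ∨ M) forces H = False.
Set C = False.
Set P = False.
All clauses satisfied.

E=T, M=F, C=F, S=T, D=T, B=T, W=F, H=F, P=F, Q=F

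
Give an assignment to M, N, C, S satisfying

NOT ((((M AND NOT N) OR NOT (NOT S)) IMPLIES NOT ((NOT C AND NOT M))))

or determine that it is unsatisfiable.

M = False, N = True, C = False, S = True

  NOT ((((M AND NOT N) OR NOT (NOT S)) IMPLIES NOT ((NOT C AND NOT M)))) = True
    ((M AND NOT N) OR NOT (NOT S)) IMPLIES NOT ((NOT C AND NOT M)) = False
      (M AND NOT N) OR NOT (NOT S) = True
        M AND NOT N = False
          NOT N = False
        NOT (NOT S) = True
          NOT S = False
      NOT ((NOT C AND NOT M)) = False
        NOT C AND NOT M = True
          NOT C = True
          NOT M = True
The formula evaluates to True.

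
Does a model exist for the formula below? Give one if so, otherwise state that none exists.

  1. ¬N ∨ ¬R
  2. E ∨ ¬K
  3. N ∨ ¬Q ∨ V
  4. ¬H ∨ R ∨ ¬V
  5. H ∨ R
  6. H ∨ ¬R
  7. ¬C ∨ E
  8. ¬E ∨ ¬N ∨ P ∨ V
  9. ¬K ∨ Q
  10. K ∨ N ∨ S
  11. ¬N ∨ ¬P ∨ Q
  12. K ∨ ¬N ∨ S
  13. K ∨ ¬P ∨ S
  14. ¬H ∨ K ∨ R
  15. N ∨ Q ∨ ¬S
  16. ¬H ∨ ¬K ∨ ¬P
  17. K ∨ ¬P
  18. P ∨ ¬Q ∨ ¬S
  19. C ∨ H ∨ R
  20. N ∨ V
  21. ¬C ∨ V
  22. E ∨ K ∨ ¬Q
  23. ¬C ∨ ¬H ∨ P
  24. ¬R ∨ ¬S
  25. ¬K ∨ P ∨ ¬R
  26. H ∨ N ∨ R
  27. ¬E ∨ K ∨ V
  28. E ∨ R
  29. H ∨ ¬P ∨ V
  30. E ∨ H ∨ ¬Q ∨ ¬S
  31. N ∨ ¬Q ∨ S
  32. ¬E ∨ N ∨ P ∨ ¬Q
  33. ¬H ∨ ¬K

Case H = True:
  (¬H ∨ ¬K) forces K = False.
  (¬H ∨ K ∨ R) forces R = True.
  (¬N ∨ ¬R) forces N = False.
  (K ∨ N ∨ S) forces S = True.
  Clause (¬R ∨ ¬S) is falsified — contradiction.
Case H = False:
  (H ∨ R) forces R = True.
  Clause (H ∨ ¬R) is falsified — contradiction.
Both cases fail, so the formula is unsatisfiable.

Unsatisfiable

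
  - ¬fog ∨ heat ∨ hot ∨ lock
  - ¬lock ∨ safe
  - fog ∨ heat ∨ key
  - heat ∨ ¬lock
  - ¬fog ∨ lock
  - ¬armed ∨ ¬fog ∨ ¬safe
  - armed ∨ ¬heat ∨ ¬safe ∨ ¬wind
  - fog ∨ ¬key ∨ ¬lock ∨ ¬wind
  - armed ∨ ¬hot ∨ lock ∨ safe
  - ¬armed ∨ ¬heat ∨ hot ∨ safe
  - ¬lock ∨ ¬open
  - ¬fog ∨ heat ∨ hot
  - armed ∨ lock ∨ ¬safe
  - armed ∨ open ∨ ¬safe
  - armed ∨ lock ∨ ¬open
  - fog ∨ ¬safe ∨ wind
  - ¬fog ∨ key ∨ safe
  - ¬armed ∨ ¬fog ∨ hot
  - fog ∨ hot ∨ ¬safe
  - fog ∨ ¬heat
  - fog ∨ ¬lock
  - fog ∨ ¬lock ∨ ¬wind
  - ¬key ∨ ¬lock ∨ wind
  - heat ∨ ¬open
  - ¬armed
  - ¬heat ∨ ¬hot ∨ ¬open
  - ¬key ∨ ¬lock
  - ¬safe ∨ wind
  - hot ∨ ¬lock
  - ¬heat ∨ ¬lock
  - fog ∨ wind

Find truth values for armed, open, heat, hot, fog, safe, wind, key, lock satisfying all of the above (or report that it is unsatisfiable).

Unit clause (¬armed) forces armed = False.
Try open = True:
  (¬lock ∨ ¬open) forces lock = False.
  clause (armed ∨ lock ∨ ¬open) is falsified — backtrack.
So open = False.
  then (armed ∨ open ∨ ¬safe) forces safe = False.
  then (¬lock ∨ safe) forces lock = False.
  then (¬fog ∨ lock) forces fog = False.
  then (armed ∨ ¬hot ∨ lock ∨ safe) forces hot = False.
  then (fog ∨ ¬heat) forces heat = False.
  then (fog ∨ wind) forces wind = True.
  then (fog ∨ heat ∨ key) forces key = True.
All clauses satisfied.

armed=F; open=F; heat=F; hot=F; fog=F; safe=F; wind=T; key=T; lock=F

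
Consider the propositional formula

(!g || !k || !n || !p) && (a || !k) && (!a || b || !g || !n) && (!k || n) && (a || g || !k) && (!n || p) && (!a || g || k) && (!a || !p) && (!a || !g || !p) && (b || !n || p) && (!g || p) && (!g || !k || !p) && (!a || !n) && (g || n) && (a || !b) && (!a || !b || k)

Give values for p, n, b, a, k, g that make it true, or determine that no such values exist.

p = True; n = True; b = False; a = False; k = False; g = False

Try p = False:
  (!n || p) forces n = False.
  (!k || n) forces k = False.
  (!g || p) forces g = False.
  clause (g || n) is falsified — backtrack.
So p = True.
  then (!a || !p) forces a = False.
  then (a || !b) forces b = False.
  then (a || !k) forces k = False.
Set n = True.
Set g = False.
All clauses satisfied.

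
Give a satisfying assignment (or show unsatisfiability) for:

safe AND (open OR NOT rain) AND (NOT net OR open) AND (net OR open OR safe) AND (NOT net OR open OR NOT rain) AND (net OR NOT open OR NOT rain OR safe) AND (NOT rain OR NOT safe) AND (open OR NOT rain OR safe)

net=T, open=T, rain=F, safe=T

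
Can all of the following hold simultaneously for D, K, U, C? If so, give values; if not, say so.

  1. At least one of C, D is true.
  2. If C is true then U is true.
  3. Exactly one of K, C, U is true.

D=T, K=F, U=T, C=F

  (1) {C, D}: 1 true — at least one ✓
  (2) C=F ⇒ U: vacuous ✓
  (3) {K, C, U}: 1 true — exactly one ✓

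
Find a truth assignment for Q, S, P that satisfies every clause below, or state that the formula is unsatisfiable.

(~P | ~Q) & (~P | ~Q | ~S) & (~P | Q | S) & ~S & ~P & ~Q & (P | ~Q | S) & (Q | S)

UNSATISFIABLE

Case Q = True:
  Clause (~Q) is falsified — contradiction.
Case Q = False:
  (~S) forces S = False.
  Clause (Q | S) is falsified — contradiction.
Both cases fail, so the formula is unsatisfiable.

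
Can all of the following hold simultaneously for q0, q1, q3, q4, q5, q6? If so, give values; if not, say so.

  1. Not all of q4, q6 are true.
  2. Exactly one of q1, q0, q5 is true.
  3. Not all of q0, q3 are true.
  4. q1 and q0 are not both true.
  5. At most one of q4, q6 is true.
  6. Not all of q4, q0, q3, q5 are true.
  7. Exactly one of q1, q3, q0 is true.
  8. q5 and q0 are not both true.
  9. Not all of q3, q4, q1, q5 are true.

q0 = True, q1 = False, q3 = False, q4 = True, q5 = False, q6 = False

  (1) {q4, q6}: 1/2 true — not all ✓
  (2) {q1, q0, q5}: 1 true — exactly one ✓
  (3) {q0, q3}: 1/2 true — not all ✓
  (4) q1=F, q0=T — not both ✓
  (5) {q4, q6}: 1 true — at most one ✓
  (6) {q4, q0, q3, q5}: 2/4 true — not all ✓
  (7) {q1, q3, q0}: 1 true — exactly one ✓
  (8) q5=F, q0=T — not both ✓
  (9) {q3, q4, q1, q5}: 1/4 true — not all ✓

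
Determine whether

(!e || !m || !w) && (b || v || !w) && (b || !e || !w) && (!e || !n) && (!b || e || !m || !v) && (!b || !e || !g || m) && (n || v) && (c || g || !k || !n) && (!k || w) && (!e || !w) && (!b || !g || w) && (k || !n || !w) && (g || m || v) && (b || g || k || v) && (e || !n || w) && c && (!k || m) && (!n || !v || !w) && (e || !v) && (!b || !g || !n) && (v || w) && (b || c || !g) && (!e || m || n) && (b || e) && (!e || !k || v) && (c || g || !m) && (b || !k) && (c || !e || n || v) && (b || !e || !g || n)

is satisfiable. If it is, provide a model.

m = True, w = False, e = True, g = False, c = True, v = True, b = False, n = False, k = False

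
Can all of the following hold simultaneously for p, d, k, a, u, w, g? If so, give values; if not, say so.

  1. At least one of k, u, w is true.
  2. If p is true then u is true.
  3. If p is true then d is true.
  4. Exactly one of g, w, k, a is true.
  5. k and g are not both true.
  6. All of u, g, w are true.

No satisfying assignment exists.

Case w = True:
  (4) with w=T forces g = False.
  Constraint (6) is violated (g=F) — contradiction.
Case w = False:
  Constraint (6) is violated (w=F) — contradiction.
Both cases fail — unsatisfiable.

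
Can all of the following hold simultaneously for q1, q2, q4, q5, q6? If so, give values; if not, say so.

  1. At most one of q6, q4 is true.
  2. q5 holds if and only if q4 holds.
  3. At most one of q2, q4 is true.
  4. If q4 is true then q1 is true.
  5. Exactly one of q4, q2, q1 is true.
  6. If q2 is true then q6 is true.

q1=T, q2=F, q4=F, q5=F, q6=T

  (1) {q6, q4}: 1 true — at most one ✓
  (2) q5=F, q4=F — same ✓
  (3) {q2, q4}: 0 true — at most one ✓
  (4) q4=F ⇒ q1: vacuous ✓
  (5) {q4, q2, q1}: 1 true — exactly one ✓
  (6) q2=F ⇒ q6: vacuous ✓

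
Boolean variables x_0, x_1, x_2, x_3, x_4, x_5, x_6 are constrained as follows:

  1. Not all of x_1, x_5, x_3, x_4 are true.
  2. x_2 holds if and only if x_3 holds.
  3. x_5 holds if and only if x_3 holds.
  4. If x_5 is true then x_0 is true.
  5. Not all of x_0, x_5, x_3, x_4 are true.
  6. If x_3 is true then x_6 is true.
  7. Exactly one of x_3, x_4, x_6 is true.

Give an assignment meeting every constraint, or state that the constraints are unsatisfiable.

x_0: True; x_1: False; x_2: False; x_3: False; x_4: False; x_5: False; x_6: True

  (1) {x_1, x_5, x_3, x_4}: 0/4 true — not all ✓
  (2) x_2=F, x_3=F — same ✓
  (3) x_5=F, x_3=F — same ✓
  (4) x_5=F ⇒ x_0: vacuous ✓
  (5) {x_0, x_5, x_3, x_4}: 1/4 true — not all ✓
  (6) x_3=F ⇒ x_6: vacuous ✓
  (7) {x_3, x_4, x_6}: 1 true — exactly one ✓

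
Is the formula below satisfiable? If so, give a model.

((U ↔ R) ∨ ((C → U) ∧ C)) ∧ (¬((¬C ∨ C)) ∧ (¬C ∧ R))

The formula is unsatisfiable.

The conjunct ¬((¬C ∨ C)) is unsatisfiable on its own:
  C=F: evaluates to False.
  C=T: evaluates to False.
So the whole conjunction is unsatisfiable.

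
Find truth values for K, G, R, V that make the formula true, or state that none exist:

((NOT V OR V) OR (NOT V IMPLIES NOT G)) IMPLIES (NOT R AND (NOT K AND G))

K = False, G = True, R = False, V = True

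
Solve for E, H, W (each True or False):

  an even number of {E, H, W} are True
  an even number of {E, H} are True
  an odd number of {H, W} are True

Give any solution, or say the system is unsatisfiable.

E = True; H = True; W = False

{E, H, W}: 2 true → even ✓
{E, H}: 2 true → even ✓
{H, W}: 1 true → odd ✓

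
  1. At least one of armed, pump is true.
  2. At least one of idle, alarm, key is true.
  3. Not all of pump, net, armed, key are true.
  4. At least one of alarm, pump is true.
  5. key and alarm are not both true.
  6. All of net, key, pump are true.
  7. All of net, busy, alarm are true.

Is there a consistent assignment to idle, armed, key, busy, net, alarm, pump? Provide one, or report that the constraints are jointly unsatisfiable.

No satisfying assignment exists.

Case key = True:
  (5) with key=T forces alarm = False.
  Constraint (7) is violated (alarm=F) — contradiction.
Case key = False:
  Constraint (6) is violated (key=F) — contradiction.
Both cases fail — unsatisfiable.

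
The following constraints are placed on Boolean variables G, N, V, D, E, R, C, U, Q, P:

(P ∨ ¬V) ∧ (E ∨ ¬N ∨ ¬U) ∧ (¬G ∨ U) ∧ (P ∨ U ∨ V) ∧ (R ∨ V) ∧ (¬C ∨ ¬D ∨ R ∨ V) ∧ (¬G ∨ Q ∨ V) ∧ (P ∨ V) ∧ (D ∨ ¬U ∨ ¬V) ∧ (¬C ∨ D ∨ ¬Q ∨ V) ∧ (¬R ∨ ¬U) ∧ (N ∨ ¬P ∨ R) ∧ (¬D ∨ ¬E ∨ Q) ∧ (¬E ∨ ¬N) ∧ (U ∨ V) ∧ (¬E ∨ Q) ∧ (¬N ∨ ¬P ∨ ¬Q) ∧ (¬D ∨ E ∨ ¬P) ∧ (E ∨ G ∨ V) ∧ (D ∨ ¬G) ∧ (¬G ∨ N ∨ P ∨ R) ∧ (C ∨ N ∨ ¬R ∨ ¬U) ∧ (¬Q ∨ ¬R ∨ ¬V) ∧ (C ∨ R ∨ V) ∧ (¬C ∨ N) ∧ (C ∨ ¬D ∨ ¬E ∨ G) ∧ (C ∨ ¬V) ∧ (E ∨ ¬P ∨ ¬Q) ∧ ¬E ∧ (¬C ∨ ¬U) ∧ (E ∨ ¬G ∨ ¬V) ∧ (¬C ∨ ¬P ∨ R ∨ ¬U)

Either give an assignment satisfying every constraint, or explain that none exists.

Unit clause (¬E) forces E = False.
Try G = True:
  (¬G ∨ U) forces U = True.
  (E ∨ ¬N ∨ ¬U) forces N = False.
  (¬R ∨ ¬U) forces R = False.
  (R ∨ V) forces V = True.
  clause (E ∨ ¬G ∨ ¬V) is falsified — backtrack.
So G = False.
  then (E ∨ G ∨ V) forces V = True.
  then (C ∨ ¬V) forces C = True.
  then (¬C ∨ ¬U) forces U = False.
  then (P ∨ ¬V) forces P = True.
  then (¬D ∨ E ∨ ¬P) forces D = False.
  then (¬C ∨ N) forces N = True.
  then (E ∨ ¬P ∨ ¬Q) forces Q = False.
Set R = False.
All clauses satisfied.

G = False, N = True, V = True, D = False, E = False, R = False, C = True, U = False, Q = False, P = True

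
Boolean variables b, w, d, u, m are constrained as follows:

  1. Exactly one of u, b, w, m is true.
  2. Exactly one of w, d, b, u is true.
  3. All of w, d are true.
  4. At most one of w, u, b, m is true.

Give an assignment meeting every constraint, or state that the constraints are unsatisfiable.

UNSATISFIABLE

Case d = True:
  (2) with d=T forces w = False.
  Constraint (3) is violated (w=F) — contradiction.
Case d = False:
  Constraint (3) is violated (d=F) — contradiction.
Both cases fail — unsatisfiable.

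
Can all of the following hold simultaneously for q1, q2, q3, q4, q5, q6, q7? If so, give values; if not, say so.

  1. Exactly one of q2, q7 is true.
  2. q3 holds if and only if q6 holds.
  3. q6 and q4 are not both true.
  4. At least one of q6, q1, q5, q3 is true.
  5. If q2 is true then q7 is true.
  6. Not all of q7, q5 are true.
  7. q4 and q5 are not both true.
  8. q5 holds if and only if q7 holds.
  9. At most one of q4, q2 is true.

No satisfying assignment exists.

Case q2 = True:
  (1) with q2=T forces q7 = False.
  Constraint (5) is violated (q2=T, q7=F) — contradiction.
Case q2 = False:
  (1) with q2=F forces q7 = True.
  (6) with q7=T forces q5 = False.
  Constraint (8) is violated (q5=F, q7=T) — contradiction.
Both cases fail — unsatisfiable.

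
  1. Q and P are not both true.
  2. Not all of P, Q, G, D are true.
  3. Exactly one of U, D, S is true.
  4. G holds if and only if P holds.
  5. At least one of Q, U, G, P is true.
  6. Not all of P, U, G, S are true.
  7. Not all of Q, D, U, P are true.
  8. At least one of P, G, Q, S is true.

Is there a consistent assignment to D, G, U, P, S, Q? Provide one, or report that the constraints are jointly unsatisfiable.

D: False, G: False, U: False, P: False, S: True, Q: True

  (1) Q=T, P=F — not both ✓
  (2) {P, Q, G, D}: 1/4 true — not all ✓
  (3) {U, D, S}: 1 true — exactly one ✓
  (4) G=F, P=F — same ✓
  (5) {Q, U, G, P}: 1 true — at least one ✓
  (6) {P, U, G, S}: 1/4 true — not all ✓
  (7) {Q, D, U, P}: 1/4 true — not all ✓
  (8) {P, G, Q, S}: 2 true — at least one ✓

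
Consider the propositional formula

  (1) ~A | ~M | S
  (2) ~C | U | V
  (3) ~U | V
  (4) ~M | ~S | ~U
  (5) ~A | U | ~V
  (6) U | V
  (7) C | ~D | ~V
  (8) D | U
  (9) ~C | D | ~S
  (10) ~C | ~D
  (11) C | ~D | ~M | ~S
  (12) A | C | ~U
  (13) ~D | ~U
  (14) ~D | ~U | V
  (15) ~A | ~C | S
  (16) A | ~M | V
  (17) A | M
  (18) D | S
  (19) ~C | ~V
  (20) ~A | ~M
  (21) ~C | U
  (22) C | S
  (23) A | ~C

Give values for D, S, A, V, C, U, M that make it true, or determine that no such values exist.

D: False, S: True, A: True, V: True, C: False, U: True, M: False

Set D = False.
  then (D | U) forces U = True.
  then (D | S) forces S = True.
  then (~U | V) forces V = True.
  then (~M | ~S | ~U) forces M = False.
  then (~C | D | ~S) forces C = False.
  then (A | C | ~U) forces A = True.
All clauses satisfied.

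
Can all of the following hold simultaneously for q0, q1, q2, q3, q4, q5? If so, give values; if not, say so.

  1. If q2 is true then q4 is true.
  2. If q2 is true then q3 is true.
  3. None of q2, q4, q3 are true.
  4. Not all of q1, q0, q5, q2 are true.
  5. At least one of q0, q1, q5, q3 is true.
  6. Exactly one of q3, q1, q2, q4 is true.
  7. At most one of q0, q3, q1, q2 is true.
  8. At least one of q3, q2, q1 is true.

q0 = False, q1 = True, q2 = False, q3 = False, q4 = False, q5 = False

  (1) q2=F ⇒ q4: vacuous ✓
  (2) q2=F ⇒ q3: vacuous ✓
  (3) {q2, q4, q3}: 0 true — none ✓
  (4) {q1, q0, q5, q2}: 1/4 true — not all ✓
  (5) {q0, q1, q5, q3}: 1 true — at least one ✓
  (6) {q3, q1, q2, q4}: 1 true — exactly one ✓
  (7) {q0, q3, q1, q2}: 1 true — at most one ✓
  (8) {q3, q2, q1}: 1 true — at least one ✓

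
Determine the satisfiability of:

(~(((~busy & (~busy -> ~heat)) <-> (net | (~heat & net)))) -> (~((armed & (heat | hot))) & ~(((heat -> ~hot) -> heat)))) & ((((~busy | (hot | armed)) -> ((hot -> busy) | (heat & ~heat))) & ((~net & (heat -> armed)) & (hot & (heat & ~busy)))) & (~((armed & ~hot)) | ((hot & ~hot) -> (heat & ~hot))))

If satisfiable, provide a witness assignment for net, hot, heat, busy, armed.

Unsatisfiable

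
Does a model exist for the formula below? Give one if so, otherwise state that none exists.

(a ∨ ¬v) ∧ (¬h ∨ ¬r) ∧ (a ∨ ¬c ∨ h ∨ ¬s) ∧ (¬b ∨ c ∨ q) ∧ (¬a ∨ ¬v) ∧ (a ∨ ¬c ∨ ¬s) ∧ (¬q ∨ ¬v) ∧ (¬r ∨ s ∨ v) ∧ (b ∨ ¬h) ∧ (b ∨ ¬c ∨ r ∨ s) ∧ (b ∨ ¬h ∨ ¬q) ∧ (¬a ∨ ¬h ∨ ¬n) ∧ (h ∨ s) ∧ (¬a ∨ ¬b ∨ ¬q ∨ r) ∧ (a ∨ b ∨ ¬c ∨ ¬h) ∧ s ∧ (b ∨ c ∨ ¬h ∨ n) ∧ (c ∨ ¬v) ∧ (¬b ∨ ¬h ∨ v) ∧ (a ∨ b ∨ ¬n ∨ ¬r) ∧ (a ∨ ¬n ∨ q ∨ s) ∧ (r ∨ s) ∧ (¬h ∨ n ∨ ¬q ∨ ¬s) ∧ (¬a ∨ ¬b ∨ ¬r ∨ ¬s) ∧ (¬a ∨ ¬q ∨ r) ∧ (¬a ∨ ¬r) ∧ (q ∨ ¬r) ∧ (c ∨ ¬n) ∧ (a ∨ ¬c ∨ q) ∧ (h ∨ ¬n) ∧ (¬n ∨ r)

n=F; c=T; q=F; s=T; b=T; h=F; v=F; a=T; r=F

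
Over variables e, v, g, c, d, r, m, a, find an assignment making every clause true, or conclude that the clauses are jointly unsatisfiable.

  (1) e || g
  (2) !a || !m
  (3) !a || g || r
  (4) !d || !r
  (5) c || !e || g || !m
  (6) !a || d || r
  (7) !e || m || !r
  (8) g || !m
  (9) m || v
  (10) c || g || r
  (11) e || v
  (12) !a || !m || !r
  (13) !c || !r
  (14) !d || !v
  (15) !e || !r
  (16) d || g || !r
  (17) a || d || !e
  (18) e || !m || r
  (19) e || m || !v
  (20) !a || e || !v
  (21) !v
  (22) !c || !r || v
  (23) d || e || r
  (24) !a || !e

Unit clause (!v) forces v = False.
In (m || v) only m is left, so m = True.
In (e || v) only e is left, so e = True.
In (!e || !r) only !r is left, so r = False.
In (!a || !e) only !a is left, so a = False.
In (g || !m) only g is left, so g = True.
In (a || d || !e) only d is left, so d = True.
Set c = False.
All clauses satisfied.

e: True, v: False, g: True, c: False, d: True, r: False, m: True, a: False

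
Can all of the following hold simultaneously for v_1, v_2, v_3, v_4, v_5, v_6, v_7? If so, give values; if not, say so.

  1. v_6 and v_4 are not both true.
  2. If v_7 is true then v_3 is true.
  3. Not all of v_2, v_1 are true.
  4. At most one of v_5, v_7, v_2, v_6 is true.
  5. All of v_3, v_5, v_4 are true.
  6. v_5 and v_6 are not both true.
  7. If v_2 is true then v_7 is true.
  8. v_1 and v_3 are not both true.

v_1: False; v_2: False; v_3: True; v_4: True; v_5: True; v_6: False; v_7: False

  (1) v_6=F, v_4=T — not both ✓
  (2) v_7=F ⇒ v_3: vacuous ✓
  (3) {v_2, v_1}: 0/2 true — not all ✓
  (4) {v_5, v_7, v_2, v_6}: 1 true — at most one ✓
  (5) {v_3, v_5, v_4}: all 3 true ✓
  (6) v_5=T, v_6=F — not both ✓
  (7) v_2=F ⇒ v_7: vacuous ✓
  (8) v_1=F, v_3=T — not both ✓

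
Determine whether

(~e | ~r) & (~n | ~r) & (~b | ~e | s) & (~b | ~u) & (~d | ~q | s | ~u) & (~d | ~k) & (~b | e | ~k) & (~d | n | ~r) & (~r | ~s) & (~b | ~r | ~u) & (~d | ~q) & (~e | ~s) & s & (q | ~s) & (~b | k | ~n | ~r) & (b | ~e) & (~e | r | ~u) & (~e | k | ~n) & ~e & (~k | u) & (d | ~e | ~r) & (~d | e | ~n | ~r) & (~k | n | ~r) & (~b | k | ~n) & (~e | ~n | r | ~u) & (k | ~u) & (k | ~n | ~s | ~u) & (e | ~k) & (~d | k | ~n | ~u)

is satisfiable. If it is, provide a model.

s: True, e: False, b: False, n: True, d: False, q: True, k: False, u: False, r: False

Unit clause (s) forces s = True.
In (q | ~s) only q is left, so q = True.
Unit clause (~e) forces e = False.
In (e | ~k) only ~k is left, so k = False.
In (~r | ~s) only ~r is left, so r = False.
In (~d | ~q) only ~d is left, so d = False.
In (k | ~u) only ~u is left, so u = False.
Set b = False.
Set n = True.
All clauses satisfied.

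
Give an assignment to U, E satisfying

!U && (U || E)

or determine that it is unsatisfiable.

U = False; E = True

  !U = True
  U || E = True
Both conjuncts True, so the formula holds.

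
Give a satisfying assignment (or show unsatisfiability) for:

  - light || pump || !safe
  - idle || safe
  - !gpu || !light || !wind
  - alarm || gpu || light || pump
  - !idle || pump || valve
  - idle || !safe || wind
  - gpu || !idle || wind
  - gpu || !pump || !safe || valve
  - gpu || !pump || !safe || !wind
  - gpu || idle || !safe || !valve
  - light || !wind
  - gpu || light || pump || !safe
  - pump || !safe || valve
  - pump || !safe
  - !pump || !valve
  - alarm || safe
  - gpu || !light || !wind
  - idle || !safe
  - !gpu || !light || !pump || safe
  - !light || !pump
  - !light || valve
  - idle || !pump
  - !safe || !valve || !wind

Set light = False.
  then (light || !wind) forces wind = False.
Try gpu = False:
  (gpu || !idle || wind) forces idle = False.
  (idle || safe) forces safe = True.
  clause (idle || !safe || wind) is falsified — backtrack.
So gpu = True.
Set idle = True.
Set valve = True.
  then (!pump || !valve) forces pump = False.
  then (light || pump || !safe) forces safe = False.
  then (alarm || safe) forces alarm = True.
All clauses satisfied.

light = False; gpu = True; idle = True; valve = True; safe = False; pump = False; wind = False; alarm = True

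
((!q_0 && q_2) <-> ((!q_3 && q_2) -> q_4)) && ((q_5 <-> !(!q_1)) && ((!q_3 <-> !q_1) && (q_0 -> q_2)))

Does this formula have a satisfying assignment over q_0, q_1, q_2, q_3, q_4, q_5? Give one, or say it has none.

q_0: True, q_1: False, q_2: True, q_3: False, q_4: False, q_5: False

  (!q_0 && q_2) <-> ((!q_3 && q_2) -> q_4) = True
    !q_0 && q_2 = False
      !q_0 = False
    (!q_3 && q_2) -> q_4 = False
      !q_3 && q_2 = True
        !q_3 = True
  (q_5 <-> !(!q_1)) && ((!q_3 <-> !q_1) && (q_0 -> q_2)) = True
    q_5 <-> !(!q_1) = True
      !(!q_1) = False
        !q_1 = True
    (!q_3 <-> !q_1) && (q_0 -> q_2) = True
      !q_3 <-> !q_1 = True
        !q_3 = True
        !q_1 = True
      q_0 -> q_2 = True
Both conjuncts True, so the formula holds.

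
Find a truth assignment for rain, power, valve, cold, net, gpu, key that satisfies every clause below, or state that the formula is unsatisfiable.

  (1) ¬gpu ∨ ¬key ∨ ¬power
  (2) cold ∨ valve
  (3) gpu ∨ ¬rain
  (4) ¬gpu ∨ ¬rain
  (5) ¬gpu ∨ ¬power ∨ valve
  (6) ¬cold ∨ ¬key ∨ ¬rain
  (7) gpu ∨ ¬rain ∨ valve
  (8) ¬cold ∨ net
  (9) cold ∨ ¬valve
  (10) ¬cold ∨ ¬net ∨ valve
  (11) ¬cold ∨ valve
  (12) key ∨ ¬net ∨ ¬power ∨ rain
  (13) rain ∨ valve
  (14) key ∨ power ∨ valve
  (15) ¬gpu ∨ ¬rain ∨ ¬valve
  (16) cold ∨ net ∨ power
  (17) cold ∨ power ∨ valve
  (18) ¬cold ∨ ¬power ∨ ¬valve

rain = False; power = False; valve = True; cold = True; net = True; gpu = False; key = False

Try rain = True:
  (gpu ∨ ¬rain) forces gpu = True.
  clause (¬gpu ∨ ¬rain) is falsified — backtrack.
So rain = False.
  then (rain ∨ valve) forces valve = True.
  then (cold ∨ ¬valve) forces cold = True.
  then (¬cold ∨ ¬power ∨ ¬valve) forces power = False.
  then (¬cold ∨ net) forces net = True.
Set gpu = False.
Set key = False.
All clauses satisfied.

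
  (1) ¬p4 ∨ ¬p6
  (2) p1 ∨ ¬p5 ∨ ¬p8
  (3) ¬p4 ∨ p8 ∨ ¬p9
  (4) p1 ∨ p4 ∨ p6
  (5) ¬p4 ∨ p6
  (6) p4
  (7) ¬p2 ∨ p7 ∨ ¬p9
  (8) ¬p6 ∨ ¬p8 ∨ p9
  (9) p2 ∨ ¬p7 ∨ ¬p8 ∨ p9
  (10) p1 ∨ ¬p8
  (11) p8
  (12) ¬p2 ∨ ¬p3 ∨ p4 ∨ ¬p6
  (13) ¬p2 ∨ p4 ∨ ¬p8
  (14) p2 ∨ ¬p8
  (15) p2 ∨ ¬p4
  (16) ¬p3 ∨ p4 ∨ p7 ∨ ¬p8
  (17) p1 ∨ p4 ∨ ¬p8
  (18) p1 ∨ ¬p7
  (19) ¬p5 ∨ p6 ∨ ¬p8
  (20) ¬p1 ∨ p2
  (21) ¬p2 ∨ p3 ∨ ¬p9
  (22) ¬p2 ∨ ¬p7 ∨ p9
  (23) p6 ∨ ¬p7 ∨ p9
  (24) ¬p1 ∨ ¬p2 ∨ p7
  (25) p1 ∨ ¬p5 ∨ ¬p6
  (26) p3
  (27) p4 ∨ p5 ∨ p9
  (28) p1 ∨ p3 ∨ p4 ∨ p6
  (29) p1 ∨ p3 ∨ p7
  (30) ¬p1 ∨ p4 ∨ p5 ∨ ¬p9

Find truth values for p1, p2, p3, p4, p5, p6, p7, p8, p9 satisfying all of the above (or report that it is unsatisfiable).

Unsatisfiable — no assignment works.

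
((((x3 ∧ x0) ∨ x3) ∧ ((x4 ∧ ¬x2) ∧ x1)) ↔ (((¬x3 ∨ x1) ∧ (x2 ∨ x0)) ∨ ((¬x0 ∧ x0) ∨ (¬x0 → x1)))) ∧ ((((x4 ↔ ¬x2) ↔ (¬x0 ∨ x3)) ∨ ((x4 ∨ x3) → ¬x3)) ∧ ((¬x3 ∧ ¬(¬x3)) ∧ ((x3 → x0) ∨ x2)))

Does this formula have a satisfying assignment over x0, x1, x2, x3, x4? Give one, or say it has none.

Case x3 = True: the conjunct ¬x3 is False.
Case x3 = False: the conjunct ¬(¬x3) becomes ¬(¬False) = False.
Both cases fail — unsatisfiable.

UNSATISFIABLE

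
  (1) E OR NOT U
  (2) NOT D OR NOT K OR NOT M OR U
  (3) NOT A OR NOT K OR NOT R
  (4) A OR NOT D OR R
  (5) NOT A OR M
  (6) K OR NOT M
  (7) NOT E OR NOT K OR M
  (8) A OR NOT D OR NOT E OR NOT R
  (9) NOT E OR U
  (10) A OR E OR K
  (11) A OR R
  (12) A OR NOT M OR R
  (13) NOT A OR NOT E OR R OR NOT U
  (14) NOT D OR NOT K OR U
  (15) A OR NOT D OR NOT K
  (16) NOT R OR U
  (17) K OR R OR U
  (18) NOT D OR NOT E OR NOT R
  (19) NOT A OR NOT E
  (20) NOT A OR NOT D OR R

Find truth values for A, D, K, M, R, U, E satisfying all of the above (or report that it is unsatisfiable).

A: False, D: False, K: True, M: True, R: True, U: True, E: True

Set A = False.
  then (A OR R) forces R = True.
  then (NOT R OR U) forces U = True.
  then (E OR NOT U) forces E = True.
  then (A OR NOT D OR NOT E OR NOT R) forces D = False.
Set K = True.
  then (NOT E OR NOT K OR M) forces M = True.
All clauses satisfied.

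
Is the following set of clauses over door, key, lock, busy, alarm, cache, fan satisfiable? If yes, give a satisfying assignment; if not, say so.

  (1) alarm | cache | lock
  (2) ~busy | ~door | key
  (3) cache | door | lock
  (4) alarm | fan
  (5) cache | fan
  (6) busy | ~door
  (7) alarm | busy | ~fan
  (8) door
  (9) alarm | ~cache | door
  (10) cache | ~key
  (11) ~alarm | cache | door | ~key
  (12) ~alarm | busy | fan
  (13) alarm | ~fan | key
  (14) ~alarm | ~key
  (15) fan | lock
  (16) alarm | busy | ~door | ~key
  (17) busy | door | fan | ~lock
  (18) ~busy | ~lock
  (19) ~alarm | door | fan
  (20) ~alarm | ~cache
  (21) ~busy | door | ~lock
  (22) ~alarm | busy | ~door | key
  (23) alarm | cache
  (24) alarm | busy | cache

door: True; key: True; lock: False; busy: True; alarm: False; cache: True; fan: True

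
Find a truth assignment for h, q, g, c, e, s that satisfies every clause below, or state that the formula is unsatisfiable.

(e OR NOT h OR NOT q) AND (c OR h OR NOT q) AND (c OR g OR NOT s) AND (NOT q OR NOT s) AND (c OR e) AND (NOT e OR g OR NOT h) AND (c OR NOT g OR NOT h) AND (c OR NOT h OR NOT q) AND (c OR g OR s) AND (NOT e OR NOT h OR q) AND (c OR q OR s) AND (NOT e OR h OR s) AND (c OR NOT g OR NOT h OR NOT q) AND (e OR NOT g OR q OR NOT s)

h: False, q: True, g: True, c: True, e: False, s: False

Set h = False.
Set q = True.
  then (c OR h OR NOT q) forces c = True.
  then (NOT q OR NOT s) forces s = False.
  then (NOT e OR h OR s) forces e = False.
Set g = True.
All clauses satisfied.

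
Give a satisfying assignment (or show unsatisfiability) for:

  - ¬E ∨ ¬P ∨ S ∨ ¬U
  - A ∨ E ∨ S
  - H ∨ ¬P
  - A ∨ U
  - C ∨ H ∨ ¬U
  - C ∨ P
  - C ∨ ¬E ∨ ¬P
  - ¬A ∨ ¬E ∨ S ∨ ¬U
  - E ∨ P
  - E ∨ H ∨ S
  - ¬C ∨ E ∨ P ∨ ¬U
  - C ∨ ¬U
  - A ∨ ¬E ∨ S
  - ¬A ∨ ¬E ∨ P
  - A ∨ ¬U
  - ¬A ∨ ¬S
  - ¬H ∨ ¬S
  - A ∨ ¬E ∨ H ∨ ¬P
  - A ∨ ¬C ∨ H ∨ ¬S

A=T; S=F; H=T; U=F; C=T; P=T; E=T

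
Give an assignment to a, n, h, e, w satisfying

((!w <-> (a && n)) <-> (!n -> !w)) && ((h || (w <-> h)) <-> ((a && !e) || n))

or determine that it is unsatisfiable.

a=T, n=T, h=T, e=F, w=F

  (!w <-> (a && n)) <-> (!n -> !w) = True
    !w <-> (a && n) = True
      !w = True
      a && n = True
    !n -> !w = True
      !n = False
      !w = True
  (h || (w <-> h)) <-> ((a && !e) || n) = True
    h || (w <-> h) = True
      w <-> h = False
    (a && !e) || n = True
      a && !e = True
        !e = True
Both conjuncts True, so the formula holds.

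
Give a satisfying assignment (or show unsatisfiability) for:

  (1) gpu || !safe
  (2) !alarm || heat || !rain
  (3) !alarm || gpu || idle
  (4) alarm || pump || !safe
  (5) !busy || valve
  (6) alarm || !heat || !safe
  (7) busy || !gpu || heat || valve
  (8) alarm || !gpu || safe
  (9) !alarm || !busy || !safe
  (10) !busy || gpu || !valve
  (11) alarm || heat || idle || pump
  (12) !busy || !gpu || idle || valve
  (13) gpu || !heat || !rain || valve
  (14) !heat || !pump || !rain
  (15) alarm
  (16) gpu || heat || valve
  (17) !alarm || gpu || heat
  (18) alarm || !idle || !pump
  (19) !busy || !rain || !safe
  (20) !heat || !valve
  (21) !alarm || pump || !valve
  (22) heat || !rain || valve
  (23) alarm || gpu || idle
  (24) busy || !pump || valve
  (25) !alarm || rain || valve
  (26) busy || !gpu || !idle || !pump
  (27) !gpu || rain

safe: True; alarm: True; valve: False; heat: True; rain: True; gpu: True; busy: False; idle: False; pump: False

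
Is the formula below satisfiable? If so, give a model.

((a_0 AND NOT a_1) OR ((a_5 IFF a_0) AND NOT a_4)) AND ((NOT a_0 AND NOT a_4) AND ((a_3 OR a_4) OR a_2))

a_0: False, a_1: False, a_2: False, a_3: True, a_4: False, a_5: False

  (a_0 AND NOT a_1) OR ((a_5 IFF a_0) AND NOT a_4) = True
    a_0 AND NOT a_1 = False
      NOT a_1 = True
    (a_5 IFF a_0) AND NOT a_4 = True
      a_5 IFF a_0 = True
      NOT a_4 = True
  (NOT a_0 AND NOT a_4) AND ((a_3 OR a_4) OR a_2) = True
    NOT a_0 AND NOT a_4 = True
      NOT a_0 = True
      NOT a_4 = True
    (a_3 OR a_4) OR a_2 = True
      a_3 OR a_4 = True
Both conjuncts True, so the formula holds.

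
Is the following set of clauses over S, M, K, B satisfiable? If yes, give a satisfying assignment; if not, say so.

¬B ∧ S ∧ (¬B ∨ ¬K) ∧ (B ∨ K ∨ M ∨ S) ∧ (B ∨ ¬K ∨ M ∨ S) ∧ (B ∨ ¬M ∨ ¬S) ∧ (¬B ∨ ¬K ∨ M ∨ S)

Unit clause (¬B) forces B = False.
Unit clause (S) forces S = True.
In (B ∨ ¬M ∨ ¬S) only ¬M is left, so M = False.
Set K = True.
Check each clause:
  (¬B): ¬B holds.
  (S): S holds.
  (¬B ∨ ¬K): ¬B holds.
  (B ∨ K ∨ M ∨ S): K holds.
  (B ∨ ¬K ∨ M ∨ S): S holds.
  (B ∨ ¬M ∨ ¬S): ¬M holds.
  (¬B ∨ ¬K ∨ M ∨ S): ¬B holds.
All clauses satisfied.

S = True, M = False, K = True, B = False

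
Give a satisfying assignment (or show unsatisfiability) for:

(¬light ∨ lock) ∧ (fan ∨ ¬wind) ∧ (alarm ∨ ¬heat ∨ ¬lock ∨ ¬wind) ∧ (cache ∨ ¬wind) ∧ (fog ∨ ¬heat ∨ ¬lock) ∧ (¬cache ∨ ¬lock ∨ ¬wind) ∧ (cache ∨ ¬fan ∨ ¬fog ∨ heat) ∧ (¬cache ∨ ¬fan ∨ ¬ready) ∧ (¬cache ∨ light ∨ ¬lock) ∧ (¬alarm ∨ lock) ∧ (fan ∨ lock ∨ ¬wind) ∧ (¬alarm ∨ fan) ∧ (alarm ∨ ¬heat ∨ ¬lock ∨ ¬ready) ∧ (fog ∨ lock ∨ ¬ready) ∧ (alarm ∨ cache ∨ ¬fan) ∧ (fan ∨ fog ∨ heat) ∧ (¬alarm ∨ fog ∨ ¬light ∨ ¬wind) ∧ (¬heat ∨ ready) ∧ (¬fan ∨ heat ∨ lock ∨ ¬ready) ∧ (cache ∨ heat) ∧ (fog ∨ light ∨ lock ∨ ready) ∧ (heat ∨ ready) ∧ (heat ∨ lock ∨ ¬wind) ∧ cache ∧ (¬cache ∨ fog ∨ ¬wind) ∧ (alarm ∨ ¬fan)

ready=T, lock=F, alarm=F, fan=F, fog=T, cache=T, wind=F, light=F, heat=T

Unit clause (cache) forces cache = True.
Try ready = False:
  (¬heat ∨ ready) forces heat = False.
  clause (heat ∨ ready) is falsified — backtrack.
So ready = True.
  then (¬cache ∨ ¬fan ∨ ¬ready) forces fan = False.
  then (¬alarm ∨ fan) forces alarm = False.
  then (fan ∨ ¬wind) forces wind = False.
Set lock = False.
  then (¬light ∨ lock) forces light = False.
  then (fog ∨ lock ∨ ¬ready) forces fog = True.
Set heat = True.
All clauses satisfied.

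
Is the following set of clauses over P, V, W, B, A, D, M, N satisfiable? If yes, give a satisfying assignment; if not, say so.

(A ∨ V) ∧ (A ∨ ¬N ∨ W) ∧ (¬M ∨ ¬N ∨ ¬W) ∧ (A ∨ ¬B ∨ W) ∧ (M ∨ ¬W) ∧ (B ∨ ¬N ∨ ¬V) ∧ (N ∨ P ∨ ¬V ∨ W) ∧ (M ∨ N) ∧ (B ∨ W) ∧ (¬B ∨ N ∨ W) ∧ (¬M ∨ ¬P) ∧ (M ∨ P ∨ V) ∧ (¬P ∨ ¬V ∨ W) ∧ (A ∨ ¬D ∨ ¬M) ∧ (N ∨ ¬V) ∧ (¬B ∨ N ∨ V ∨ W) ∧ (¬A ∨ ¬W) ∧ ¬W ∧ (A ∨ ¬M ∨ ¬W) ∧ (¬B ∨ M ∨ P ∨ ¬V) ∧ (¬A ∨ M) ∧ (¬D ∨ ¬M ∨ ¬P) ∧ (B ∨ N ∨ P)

Unit clause (¬W) forces W = False.
In (B ∨ W) only B is left, so B = True.
In (¬B ∨ N ∨ W) only N is left, so N = True.
In (A ∨ ¬N ∨ W) only A is left, so A = True.
In (¬A ∨ M) only M is left, so M = True.
In (¬M ∨ ¬P) only ¬P is left, so P = False.
Set V = True.
Set D = True.
All clauses satisfied.

P = False, V = True, W = False, B = True, A = True, D = True, M = True, N = True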